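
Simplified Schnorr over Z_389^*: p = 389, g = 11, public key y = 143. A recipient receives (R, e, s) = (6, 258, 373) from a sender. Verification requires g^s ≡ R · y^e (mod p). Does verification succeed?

g^s mod p:
Squares mod 389: 11^1≡11, 11^2≡121, 11^4≡248, 11^8≡42, 11^16≡208, 11^32≡85, 11^64≡223, 11^128≡326, 11^256≡79
373 = 256 + 64 + 32 + 16 + 4 + 1, so 11^373 ≡ 79·223·85·208·248·11 ≡ 361 (mod 389)
R · y^e mod p:
Squares mod 389: 143^1≡143, 143^2≡221, 143^4≡216, 143^8≡365, 143^16≡187, 143^32≡348, 143^64≡125, 143^128≡65, 143^256≡335
258 = 256 + 2, so 143^258 ≡ 335·221 ≡ 125 (mod 389)
6·125 = 750 ≡ 361 (mod 389)
361 ≡ 361 (mod 389); signature holds.

passes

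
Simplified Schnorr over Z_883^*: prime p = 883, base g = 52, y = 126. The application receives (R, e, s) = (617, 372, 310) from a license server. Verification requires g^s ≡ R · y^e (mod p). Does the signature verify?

g^s mod p:
52^2 = 2704 ≡ 55
52^4 ≡ 55^2 = 3025 ≡ 376
52^8 ≡ 376^2 = 141376 ≡ 96
52^16 ≡ 96^2 = 9216 ≡ 386
52^32 ≡ 386^2 = 148996 ≡ 652
52^64 ≡ 652^2 = 425104 ≡ 381
52^128 ≡ 381^2 = 145161 ≡ 349
52^256 ≡ 349^2 = 121801 ≡ 830
310 = 256 + 32 + 16 + 4 + 2, so 52^310 ≡ 830·652·386·376·55 ≡ 386 (mod 883)
R · y^e mod p:
126^2 = 15876 ≡ 865
126^4 ≡ 865^2 = 748225 ≡ 324
126^8 ≡ 324^2 = 104976 ≡ 782
126^16 ≡ 782^2 = 611524 ≡ 488
126^32 ≡ 488^2 = 238144 ≡ 617
126^64 ≡ 617^2 = 380689 ≡ 116
126^128 ≡ 116^2 = 13456 ≡ 211
126^256 ≡ 211^2 = 44521 ≡ 371
372 = 256 + 64 + 32 + 16 + 4, so 126^372 ≡ 371·116·617·488·324 ≡ 289 (mod 883)
617·289 = 178313 ≡ 830 (mod 883)
386 ≠ 830; the check fails.

does not verify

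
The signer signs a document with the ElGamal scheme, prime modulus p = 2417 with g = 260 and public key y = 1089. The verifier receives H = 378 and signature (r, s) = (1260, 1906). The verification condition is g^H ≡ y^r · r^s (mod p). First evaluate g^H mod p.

Squares mod 2417: 260^1≡260, 260^2≡2341, 260^4≡942, 260^8≡325, 260^16≡1694, 260^32≡657, 260^64≡1423, 260^128≡1900, 260^256≡1419
378 = 256 + 64 + 32 + 16 + 8 + 2, so 260^378 ≡ 1419·1423·657·1694·325·2341 ≡ 1294 (mod 2417)

1294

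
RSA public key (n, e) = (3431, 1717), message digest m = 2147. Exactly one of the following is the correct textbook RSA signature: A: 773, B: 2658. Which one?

Candidate A: Squares mod 3431: 773^1≡773, 773^2≡535, 773^4≡1452, 773^8≡1670, 773^16≡2928, 773^32≡2546, 773^64≡957, 773^128≡3203, 773^256≡519, 773^512≡1743, 773^1024≡1614; 1717 = 1024 + 512 + 128 + 32 + 16 + 4 + 1, so 773^1717 ≡ 1614·1743·3203·2546·2928·1452·773 ≡ 2147 (mod 3431)
  → matches m = 2147
Candidate B: Squares mod 3431: 2658^1≡2658, 2658^2≡535, 2658^4≡1452, 2658^8≡1670, 2658^16≡2928, 2658^32≡2546, 2658^64≡957, 2658^128≡3203, 2658^256≡519, 2658^512≡1743, 2658^1024≡1614; 1717 = 1024 + 512 + 128 + 32 + 16 + 4 + 1, so 2658^1717 ≡ 1614·1743·3203·2546·2928·1452·2658 ≡ 1284 (mod 3431)

A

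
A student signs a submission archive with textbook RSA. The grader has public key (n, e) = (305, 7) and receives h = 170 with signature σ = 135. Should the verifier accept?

reject

Squares mod 305: σ^1≡135, σ^2≡230, σ^4≡135
7 = 4 + 2 + 1, so σ^7 ≡ 135·230·135 ≡ 135 (mod 305)
The recovered value 135 does not match the digest 170.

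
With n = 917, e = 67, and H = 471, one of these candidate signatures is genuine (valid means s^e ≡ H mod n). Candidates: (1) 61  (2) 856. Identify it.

2

Candidate 1: 61^67 mod 917 = 446
Candidate 2: 856^67 mod 917 = 471
  → matches H = 471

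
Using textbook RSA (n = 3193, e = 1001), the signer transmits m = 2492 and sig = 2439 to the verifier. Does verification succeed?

passes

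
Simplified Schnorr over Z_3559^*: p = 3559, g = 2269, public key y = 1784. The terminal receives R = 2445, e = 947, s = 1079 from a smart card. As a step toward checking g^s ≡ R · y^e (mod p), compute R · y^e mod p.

1784^947 mod 3559 = 3532
R · y^e ≡ 2445·3532 = 8635740 ≡ 1606 (mod 3559)

1606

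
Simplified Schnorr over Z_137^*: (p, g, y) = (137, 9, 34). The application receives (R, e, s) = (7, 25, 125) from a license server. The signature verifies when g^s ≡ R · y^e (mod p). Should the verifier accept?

reject

g^s mod p:
9^2 = 81
9^4 ≡ 81^2 = 6561 ≡ 122
9^8 ≡ 122^2 = 14884 ≡ 88
9^16 ≡ 88^2 = 7744 ≡ 72
9^32 ≡ 72^2 = 5184 ≡ 115
9^64 ≡ 115^2 = 13225 ≡ 73
125 = 64 + 32 + 16 + 8 + 4 + 1, so 9^125 ≡ 73·115·72·88·122·9 ≡ 118 (mod 137)
R · y^e mod p:
34^2 = 1156 ≡ 60
34^4 ≡ 60^2 = 3600 ≡ 38
34^8 ≡ 38^2 = 1444 ≡ 74
34^16 ≡ 74^2 = 5476 ≡ 133
25 = 16 + 8 + 1, so 34^25 ≡ 133·74·34 ≡ 74 (mod 137)
7·74 = 518 ≡ 107 (mod 137)
118 ≠ 107; the check fails.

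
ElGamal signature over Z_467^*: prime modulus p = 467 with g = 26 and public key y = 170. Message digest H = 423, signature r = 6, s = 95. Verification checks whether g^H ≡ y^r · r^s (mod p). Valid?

yes

Left side g^H mod p:
26^2 = 676 ≡ 209
26^4 ≡ 209^2 = 43681 ≡ 250
26^8 ≡ 250^2 = 62500 ≡ 389
26^16 ≡ 389^2 = 151321 ≡ 13
26^32 ≡ 13^2 = 169
26^64 ≡ 169^2 = 28561 ≡ 74
26^128 ≡ 74^2 = 5476 ≡ 339
26^256 ≡ 339^2 = 114921 ≡ 39
423 = 256 + 128 + 32 + 4 + 2 + 1, so 26^423 ≡ 39·339·169·250·209·26 ≡ 271 (mod 467)
Right side y^r · r^s mod p:
170^2 = 28900 ≡ 413
170^4 ≡ 413^2 = 170569 ≡ 114
6 = 4 + 2, so 170^6 ≡ 114·413 ≡ 382 (mod 467)
6^2 = 36
6^4 ≡ 36^2 = 1296 ≡ 362
6^8 ≡ 362^2 = 131044 ≡ 284
6^16 ≡ 284^2 = 80656 ≡ 332
6^32 ≡ 332^2 = 110224 ≡ 12
6^64 ≡ 12^2 = 144
95 = 64 + 16 + 8 + 4 + 2 + 1, so 6^95 ≡ 144·332·284·362·36·6 ≡ 288 (mod 467)
382·288 = 110016 ≡ 271 (mod 467)
271 ≡ 271 (mod 467), so the signature is genuine.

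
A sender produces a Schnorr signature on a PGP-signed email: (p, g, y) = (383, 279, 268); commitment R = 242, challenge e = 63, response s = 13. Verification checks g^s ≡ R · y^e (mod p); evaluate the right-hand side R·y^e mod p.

12

268^2 = 71824 ≡ 203
268^4 ≡ 203^2 = 41209 ≡ 228
268^8 ≡ 228^2 = 51984 ≡ 279
268^16 ≡ 279^2 = 77841 ≡ 92
268^32 ≡ 92^2 = 8464 ≡ 38
63 = 32 + 16 + 8 + 4 + 2 + 1, so 268^63 ≡ 38·92·279·228·203·268 ≡ 114 (mod 383)
R · y^e ≡ 242·114 = 27588 ≡ 12 (mod 383)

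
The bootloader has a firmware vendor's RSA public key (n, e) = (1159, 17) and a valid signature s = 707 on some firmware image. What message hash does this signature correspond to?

290

s^2 ≡ 707^2 = 499849 ≡ 320
s^4 ≡ 320^2 = 102400 ≡ 408
s^8 ≡ 408^2 = 166464 ≡ 727
s^16 ≡ 727^2 = 528529 ≡ 25
17 = 16 + 1, so s^17 ≡ 25·707 ≡ 290 (mod 1159)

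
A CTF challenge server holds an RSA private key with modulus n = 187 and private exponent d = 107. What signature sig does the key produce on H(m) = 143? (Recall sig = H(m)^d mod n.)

Squares mod 187: (H(m))^1≡143, (H(m))^2≡66, (H(m))^4≡55, (H(m))^8≡33, (H(m))^16≡154, (H(m))^32≡154, (H(m))^64≡154
107 = 64 + 32 + 8 + 2 + 1, so (H(m))^107 ≡ 154·154·33·66·143 ≡ 99 (mod 187)

99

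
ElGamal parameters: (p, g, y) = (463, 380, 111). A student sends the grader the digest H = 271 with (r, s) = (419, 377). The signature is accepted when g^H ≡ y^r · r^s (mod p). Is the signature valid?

invalid

Left side g^H mod p:
380^271 mod 463 = 146
Right side y^r · r^s mod p:
111^419 mod 463 = 70
419^377 mod 463 = 18
70·18 = 1260 ≡ 334 (mod 463)
146 ≠ 334, so verification fails.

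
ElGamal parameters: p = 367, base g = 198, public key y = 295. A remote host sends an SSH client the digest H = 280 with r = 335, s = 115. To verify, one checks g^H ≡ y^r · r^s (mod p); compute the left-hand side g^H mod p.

198^280 mod 367 = 161

161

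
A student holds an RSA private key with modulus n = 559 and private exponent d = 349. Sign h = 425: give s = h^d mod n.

h^2 ≡ 425^2 = 180625 ≡ 68
h^4 ≡ 68^2 = 4624 ≡ 152
h^8 ≡ 152^2 = 23104 ≡ 185
h^16 ≡ 185^2 = 34225 ≡ 126
h^32 ≡ 126^2 = 15876 ≡ 224
h^64 ≡ 224^2 = 50176 ≡ 425
h^128 ≡ 425^2 = 180625 ≡ 68
h^256 ≡ 68^2 = 4624 ≡ 152
349 = 256 + 64 + 16 + 8 + 4 + 1, so h^349 ≡ 152·425·126·185·152·425 ≡ 139 (mod 559)

139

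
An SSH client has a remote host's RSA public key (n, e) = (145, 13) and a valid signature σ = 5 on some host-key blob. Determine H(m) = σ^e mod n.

σ^13 mod 145 = 35

35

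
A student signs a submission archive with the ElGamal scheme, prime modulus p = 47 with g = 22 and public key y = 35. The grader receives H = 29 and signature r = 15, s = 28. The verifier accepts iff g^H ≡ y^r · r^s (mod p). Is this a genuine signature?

Left side g^H mod p:
22^2 = 484 ≡ 14
22^4 ≡ 14^2 = 196 ≡ 8
22^8 ≡ 8^2 = 64 ≡ 17
22^16 ≡ 17^2 = 289 ≡ 7
29 = 16 + 8 + 4 + 1, so 22^29 ≡ 7·17·8·22 ≡ 29 (mod 47)
Right side y^r · r^s mod p:
35^2 = 1225 ≡ 3
35^4 ≡ 3^2 = 9
35^8 ≡ 9^2 = 81 ≡ 34
15 = 8 + 4 + 2 + 1, so 35^15 ≡ 34·9·3·35 ≡ 29 (mod 47)
15^2 = 225 ≡ 37
15^4 ≡ 37^2 = 1369 ≡ 6
15^8 ≡ 6^2 = 36
15^16 ≡ 36^2 = 1296 ≡ 27
28 = 16 + 8 + 4, so 15^28 ≡ 27·36·6 ≡ 4 (mod 47)
29·4 = 116 ≡ 22 (mod 47)
29 ≠ 22, so verification fails.

forged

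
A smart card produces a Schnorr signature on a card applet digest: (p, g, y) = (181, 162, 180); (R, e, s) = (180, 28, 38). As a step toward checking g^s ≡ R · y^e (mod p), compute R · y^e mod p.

180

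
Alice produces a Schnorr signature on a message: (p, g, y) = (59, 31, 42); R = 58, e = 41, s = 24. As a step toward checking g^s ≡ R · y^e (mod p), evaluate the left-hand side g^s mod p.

31^2 = 961 ≡ 17
31^4 ≡ 17^2 = 289 ≡ 53
31^8 ≡ 53^2 = 2809 ≡ 36
31^16 ≡ 36^2 = 1296 ≡ 57
24 = 16 + 8, so 31^24 ≡ 57·36 ≡ 46 (mod 59)

46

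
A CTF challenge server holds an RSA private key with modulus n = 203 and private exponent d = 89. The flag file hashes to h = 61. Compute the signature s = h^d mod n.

185

Squares mod 203: h^1≡61, h^2≡67, h^4≡23, h^8≡123, h^16≡107, h^32≡81, h^64≡65
89 = 64 + 16 + 8 + 1, so h^89 ≡ 65·107·123·61 ≡ 185 (mod 203)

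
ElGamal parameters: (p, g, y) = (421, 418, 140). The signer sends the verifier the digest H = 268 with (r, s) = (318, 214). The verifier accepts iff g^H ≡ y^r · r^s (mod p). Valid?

yes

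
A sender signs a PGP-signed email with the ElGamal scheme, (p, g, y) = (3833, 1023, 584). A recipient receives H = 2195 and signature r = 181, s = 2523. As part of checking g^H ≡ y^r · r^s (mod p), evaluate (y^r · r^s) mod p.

584^2 = 341056 ≡ 3752
584^4 ≡ 3752^2 = 14077504 ≡ 2728
584^8 ≡ 2728^2 = 7441984 ≡ 2131
584^16 ≡ 2131^2 = 4541161 ≡ 2889
584^32 ≡ 2889^2 = 8346321 ≡ 1880
584^64 ≡ 1880^2 = 3534400 ≡ 374
584^128 ≡ 374^2 = 139876 ≡ 1888
181 = 128 + 32 + 16 + 4 + 1, so 584^181 ≡ 1888·1880·2889·2728·584 ≡ 2004 (mod 3833)
181^2 = 32761 ≡ 2097
181^4 ≡ 2097^2 = 4397409 ≡ 958
181^8 ≡ 958^2 = 917764 ≡ 1677
181^16 ≡ 1677^2 = 2812329 ≡ 2740
181^32 ≡ 2740^2 = 7507600 ≡ 2586
181^64 ≡ 2586^2 = 6687396 ≡ 2644
181^128 ≡ 2644^2 = 6990736 ≡ 3177
181^256 ≡ 3177^2 = 10093329 ≡ 1040
181^512 ≡ 1040^2 = 1081600 ≡ 694
181^1024 ≡ 694^2 = 481636 ≡ 2511
181^2048 ≡ 2511^2 = 6305121 ≡ 3669
2523 = 2048 + 256 + 128 + 64 + 16 + 8 + 2 + 1, so 181^2523 ≡ 3669·1040·3177·2644·2740·1677·2097·181 ≡ 965 (mod 3833)
y^r · r^s ≡ 2004·965 = 1933860 ≡ 2028 (mod 3833)

2028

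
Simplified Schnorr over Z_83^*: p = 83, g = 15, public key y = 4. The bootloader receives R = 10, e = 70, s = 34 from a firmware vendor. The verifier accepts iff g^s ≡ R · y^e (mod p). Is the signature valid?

valid

g^s mod p:
Squares mod 83: 15^1≡15, 15^2≡59, 15^4≡78, 15^8≡25, 15^16≡44, 15^32≡27
34 = 32 + 2, so 15^34 ≡ 27·59 ≡ 16 (mod 83)
R · y^e mod p:
Squares mod 83: 4^1≡4, 4^2≡16, 4^4≡7, 4^8≡49, 4^16≡77, 4^32≡36, 4^64≡51
70 = 64 + 4 + 2, so 4^70 ≡ 51·7·16 ≡ 68 (mod 83)
10·68 = 680 ≡ 16 (mod 83)
16 ≡ 16 (mod 83); signature holds.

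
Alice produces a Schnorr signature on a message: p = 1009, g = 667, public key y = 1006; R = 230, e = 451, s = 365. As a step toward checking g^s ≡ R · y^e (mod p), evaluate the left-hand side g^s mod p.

667^2 = 444889 ≡ 929
667^4 ≡ 929^2 = 863041 ≡ 346
667^8 ≡ 346^2 = 119716 ≡ 654
667^16 ≡ 654^2 = 427716 ≡ 909
667^32 ≡ 909^2 = 826281 ≡ 919
667^64 ≡ 919^2 = 844561 ≡ 28
667^128 ≡ 28^2 = 784
667^256 ≡ 784^2 = 614656 ≡ 175
365 = 256 + 64 + 32 + 8 + 4 + 1, so 667^365 ≡ 175·28·919·654·346·667 ≡ 178 (mod 1009)

178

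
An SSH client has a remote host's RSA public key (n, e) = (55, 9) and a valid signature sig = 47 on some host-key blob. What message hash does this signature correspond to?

37

sig^9 mod 55 = 37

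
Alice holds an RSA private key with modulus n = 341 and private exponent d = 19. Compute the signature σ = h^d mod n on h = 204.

134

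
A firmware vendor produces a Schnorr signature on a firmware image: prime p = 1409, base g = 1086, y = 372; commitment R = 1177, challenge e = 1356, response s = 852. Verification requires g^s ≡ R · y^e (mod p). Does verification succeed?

g^s mod p:
1086^852 mod 1409 = 797
R · y^e mod p:
372^1356 mod 1409 = 713
1177·713 = 839201 ≡ 846 (mod 1409)
797 ≠ 846; the check fails.

fails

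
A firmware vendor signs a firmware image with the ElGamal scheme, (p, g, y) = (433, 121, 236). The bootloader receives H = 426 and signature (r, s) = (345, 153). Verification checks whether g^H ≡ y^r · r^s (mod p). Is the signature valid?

Left side g^H mod p:
Squares mod 433: 121^1≡121, 121^2≡352, 121^4≡66, 121^8≡26, 121^16≡243, 121^32≡161, 121^64≡374, 121^128≡17, 121^256≡289
426 = 256 + 128 + 32 + 8 + 2, so 121^426 ≡ 289·17·161·26·352 ≡ 280 (mod 433)
Right side y^r · r^s mod p:
Squares mod 433: 236^1≡236, 236^2≡272, 236^4≡374, 236^8≡17, 236^16≡289, 236^32≡385, 236^64≡139, 236^128≡269, 236^256≡50
345 = 256 + 64 + 16 + 8 + 1, so 236^345 ≡ 50·139·289·17·236 ≡ 266 (mod 433)
Squares mod 433: 345^1≡345, 345^2≡383, 345^4≡335, 345^8≡78, 345^16≡22, 345^32≡51, 345^64≡3, 345^128≡9
153 = 128 + 16 + 8 + 1, so 345^153 ≡ 9·22·78·345 ≡ 115 (mod 433)
266·115 = 30590 ≡ 280 (mod 433)
280 ≡ 280 (mod 433), so the signature is genuine.

valid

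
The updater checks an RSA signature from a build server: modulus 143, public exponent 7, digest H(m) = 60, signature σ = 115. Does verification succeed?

σ^2 ≡ 115^2 = 13225 ≡ 69
σ^4 ≡ 69^2 = 4761 ≡ 42
7 = 4 + 2 + 1, so σ^7 ≡ 42·69·115 ≡ 80 (mod 143)
80 ≠ 60, so verification fails.

fails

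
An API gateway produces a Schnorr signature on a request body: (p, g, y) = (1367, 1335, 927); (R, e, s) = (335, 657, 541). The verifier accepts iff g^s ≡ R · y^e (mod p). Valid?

no

g^s mod p:
1335^2 = 1782225 ≡ 1024
1335^4 ≡ 1024^2 = 1048576 ≡ 87
1335^8 ≡ 87^2 = 7569 ≡ 734
1335^16 ≡ 734^2 = 538756 ≡ 158
1335^32 ≡ 158^2 = 24964 ≡ 358
1335^64 ≡ 358^2 = 128164 ≡ 1033
1335^128 ≡ 1033^2 = 1067089 ≡ 829
1335^256 ≡ 829^2 = 687241 ≡ 1007
1335^512 ≡ 1007^2 = 1014049 ≡ 1102
541 = 512 + 16 + 8 + 4 + 1, so 1335^541 ≡ 1102·158·734·87·1335 ≡ 704 (mod 1367)
R · y^e mod p:
927^2 = 859329 ≡ 853
927^4 ≡ 853^2 = 727609 ≡ 365
927^8 ≡ 365^2 = 133225 ≡ 626
927^16 ≡ 626^2 = 391876 ≡ 914
927^32 ≡ 914^2 = 835396 ≡ 159
927^64 ≡ 159^2 = 25281 ≡ 675
927^128 ≡ 675^2 = 455625 ≡ 414
927^256 ≡ 414^2 = 171396 ≡ 521
927^512 ≡ 521^2 = 271441 ≡ 775
657 = 512 + 128 + 16 + 1, so 927^657 ≡ 775·414·914·927 ≡ 965 (mod 1367)
335·965 = 323275 ≡ 663 (mod 1367)
704 ≠ 663; the check fails.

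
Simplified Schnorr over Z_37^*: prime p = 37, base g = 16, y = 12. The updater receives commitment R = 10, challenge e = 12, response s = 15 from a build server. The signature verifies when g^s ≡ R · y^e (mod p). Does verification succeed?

g^s mod p:
16^2 = 256 ≡ 34
16^4 ≡ 34^2 = 1156 ≡ 9
16^8 ≡ 9^2 = 81 ≡ 7
15 = 8 + 4 + 2 + 1, so 16^15 ≡ 7·9·34·16 ≡ 10 (mod 37)
R · y^e mod p:
12^2 = 144 ≡ 33
12^4 ≡ 33^2 = 1089 ≡ 16
12^8 ≡ 16^2 = 256 ≡ 34
12 = 8 + 4, so 12^12 ≡ 34·16 ≡ 26 (mod 37)
10·26 = 260 ≡ 1 (mod 37)
10 ≠ 1; the check fails.

fails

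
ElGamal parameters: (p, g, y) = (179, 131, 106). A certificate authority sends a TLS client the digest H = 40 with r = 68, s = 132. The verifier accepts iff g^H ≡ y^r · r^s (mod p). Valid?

Left side g^H mod p:
131^2 = 17161 ≡ 156
131^4 ≡ 156^2 = 24336 ≡ 171
131^8 ≡ 171^2 = 29241 ≡ 64
131^16 ≡ 64^2 = 4096 ≡ 158
131^32 ≡ 158^2 = 24964 ≡ 83
40 = 32 + 8, so 131^40 ≡ 83·64 ≡ 121 (mod 179)
Right side y^r · r^s mod p:
106^2 = 11236 ≡ 138
106^4 ≡ 138^2 = 19044 ≡ 70
106^8 ≡ 70^2 = 4900 ≡ 67
106^16 ≡ 67^2 = 4489 ≡ 14
106^32 ≡ 14^2 = 196 ≡ 17
106^64 ≡ 17^2 = 289 ≡ 110
68 = 64 + 4, so 106^68 ≡ 110·70 ≡ 3 (mod 179)
68^2 = 4624 ≡ 149
68^4 ≡ 149^2 = 22201 ≡ 5
68^8 ≡ 5^2 = 25
68^16 ≡ 25^2 = 625 ≡ 88
68^32 ≡ 88^2 = 7744 ≡ 47
68^64 ≡ 47^2 = 2209 ≡ 61
68^128 ≡ 61^2 = 3721 ≡ 141
132 = 128 + 4, so 68^132 ≡ 141·5 ≡ 168 (mod 179)
3·168 = 504 ≡ 146 (mod 179)
121 ≠ 146, so verification fails.

no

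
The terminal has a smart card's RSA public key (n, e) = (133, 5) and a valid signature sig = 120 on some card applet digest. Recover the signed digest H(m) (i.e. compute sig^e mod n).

43

Squares mod 133: sig^1≡120, sig^2≡36, sig^4≡99
5 = 4 + 1, so sig^5 ≡ 99·120 ≡ 43 (mod 133)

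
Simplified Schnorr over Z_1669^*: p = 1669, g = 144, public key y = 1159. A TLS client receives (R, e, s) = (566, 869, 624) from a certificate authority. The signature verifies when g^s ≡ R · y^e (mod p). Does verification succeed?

g^s mod p:
144^2 = 20736 ≡ 708
144^4 ≡ 708^2 = 501264 ≡ 564
144^8 ≡ 564^2 = 318096 ≡ 986
144^16 ≡ 986^2 = 972196 ≡ 838
144^32 ≡ 838^2 = 702244 ≡ 1264
144^64 ≡ 1264^2 = 1597696 ≡ 463
144^128 ≡ 463^2 = 214369 ≡ 737
144^256 ≡ 737^2 = 543169 ≡ 744
144^512 ≡ 744^2 = 553536 ≡ 1097
624 = 512 + 64 + 32 + 16, so 144^624 ≡ 1097·463·1264·838 ≡ 198 (mod 1669)
R · y^e mod p:
1159^2 = 1343281 ≡ 1405
1159^4 ≡ 1405^2 = 1974025 ≡ 1267
1159^8 ≡ 1267^2 = 1605289 ≡ 1380
1159^16 ≡ 1380^2 = 1904400 ≡ 71
1159^32 ≡ 71^2 = 5041 ≡ 34
1159^64 ≡ 34^2 = 1156
1159^128 ≡ 1156^2 = 1336336 ≡ 1136
1159^256 ≡ 1136^2 = 1290496 ≡ 359
1159^512 ≡ 359^2 = 128881 ≡ 368
869 = 512 + 256 + 64 + 32 + 4 + 1, so 1159^869 ≡ 368·359·1156·34·1267·1159 ≡ 1362 (mod 1669)
566·1362 = 770892 ≡ 1483 (mod 1669)
198 ≠ 1483; the check fails.

fails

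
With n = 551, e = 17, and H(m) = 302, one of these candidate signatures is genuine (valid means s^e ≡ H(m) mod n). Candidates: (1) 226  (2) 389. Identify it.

2

Candidate 1: 226^2 = 51076 ≡ 384; 226^4 ≡ 384^2 = 147456 ≡ 339; 226^8 ≡ 339^2 = 114921 ≡ 313; 226^16 ≡ 313^2 = 97969 ≡ 442; 17 = 16 + 1, so 226^17 ≡ 442·226 ≡ 161 (mod 551)
Candidate 2: 389^2 = 151321 ≡ 347; 389^4 ≡ 347^2 = 120409 ≡ 291; 389^8 ≡ 291^2 = 84681 ≡ 378; 389^16 ≡ 378^2 = 142884 ≡ 175; 17 = 16 + 1, so 389^17 ≡ 175·389 ≡ 302 (mod 551)
  → matches H(m) = 302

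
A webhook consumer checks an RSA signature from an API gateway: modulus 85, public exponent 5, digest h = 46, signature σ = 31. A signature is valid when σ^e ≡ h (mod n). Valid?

σ^2 ≡ 31^2 = 961 ≡ 26
σ^4 ≡ 26^2 = 676 ≡ 81
5 = 4 + 1, so σ^5 ≡ 81·31 ≡ 46 (mod 85)
σ^5 mod 85 = 46 matches h.

yes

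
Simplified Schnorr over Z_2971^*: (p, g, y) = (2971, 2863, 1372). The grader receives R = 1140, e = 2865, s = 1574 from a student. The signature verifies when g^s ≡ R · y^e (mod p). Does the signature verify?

g^s mod p:
2863^2 = 8196769 ≡ 2751
2863^4 ≡ 2751^2 = 7568001 ≡ 864
2863^8 ≡ 864^2 = 746496 ≡ 775
2863^16 ≡ 775^2 = 600625 ≡ 483
2863^32 ≡ 483^2 = 233289 ≡ 1551
2863^64 ≡ 1551^2 = 2405601 ≡ 2062
2863^128 ≡ 2062^2 = 4251844 ≡ 343
2863^256 ≡ 343^2 = 117649 ≡ 1780
2863^512 ≡ 1780^2 = 3168400 ≡ 1314
2863^1024 ≡ 1314^2 = 1726596 ≡ 445
1574 = 1024 + 512 + 32 + 4 + 2, so 2863^1574 ≡ 445·1314·1551·864·2751 ≡ 262 (mod 2971)
R · y^e mod p:
1372^2 = 1882384 ≡ 1741
1372^4 ≡ 1741^2 = 3031081 ≡ 661
1372^8 ≡ 661^2 = 436921 ≡ 184
1372^16 ≡ 184^2 = 33856 ≡ 1175
1372^32 ≡ 1175^2 = 1380625 ≡ 2081
1372^64 ≡ 2081^2 = 4330561 ≡ 1814
1372^128 ≡ 1814^2 = 3290596 ≡ 1699
1372^256 ≡ 1699^2 = 2886601 ≡ 1760
1372^512 ≡ 1760^2 = 3097600 ≡ 1818
1372^1024 ≡ 1818^2 = 3305124 ≡ 1372
1372^2048 ≡ 1372^2 = 1882384 ≡ 1741
2865 = 2048 + 512 + 256 + 32 + 16 + 1, so 1372^2865 ≡ 1741·1818·1760·2081·1175·1372 ≡ 1059 (mod 2971)
1140·1059 = 1207260 ≡ 1034 (mod 2971)
262 ≠ 1034; the check fails.

does not verify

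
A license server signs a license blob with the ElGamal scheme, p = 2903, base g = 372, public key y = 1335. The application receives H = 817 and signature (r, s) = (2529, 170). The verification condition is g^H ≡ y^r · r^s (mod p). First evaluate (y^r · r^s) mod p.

2227

1335^2 = 1782225 ≡ 2686
1335^4 ≡ 2686^2 = 7214596 ≡ 641
1335^8 ≡ 641^2 = 410881 ≡ 1558
1335^16 ≡ 1558^2 = 2427364 ≡ 456
1335^32 ≡ 456^2 = 207936 ≡ 1823
1335^64 ≡ 1823^2 = 3323329 ≡ 2297
1335^128 ≡ 2297^2 = 5276209 ≡ 1458
1335^256 ≡ 1458^2 = 2125764 ≡ 768
1335^512 ≡ 768^2 = 589824 ≡ 515
1335^1024 ≡ 515^2 = 265225 ≡ 1052
1335^2048 ≡ 1052^2 = 1106704 ≡ 661
2529 = 2048 + 256 + 128 + 64 + 32 + 1, so 1335^2529 ≡ 661·768·1458·2297·1823·1335 ≡ 2765 (mod 2903)
2529^2 = 6395841 ≡ 532
2529^4 ≡ 532^2 = 283024 ≡ 1433
2529^8 ≡ 1433^2 = 2053489 ≡ 1068
2529^16 ≡ 1068^2 = 1140624 ≡ 2648
2529^32 ≡ 2648^2 = 7011904 ≡ 1159
2529^64 ≡ 1159^2 = 1343281 ≡ 2095
2529^128 ≡ 2095^2 = 4389025 ≡ 2592
170 = 128 + 32 + 8 + 2, so 2529^170 ≡ 2592·1159·1068·532 ≡ 1225 (mod 2903)
y^r · r^s ≡ 2765·1225 = 3387125 ≡ 2227 (mod 2903)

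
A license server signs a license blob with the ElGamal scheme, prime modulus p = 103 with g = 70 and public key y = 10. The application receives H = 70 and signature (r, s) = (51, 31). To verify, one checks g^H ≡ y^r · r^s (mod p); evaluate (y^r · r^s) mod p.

10^2 = 100
10^4 ≡ 100^2 = 10000 ≡ 9
10^8 ≡ 9^2 = 81
10^16 ≡ 81^2 = 6561 ≡ 72
10^32 ≡ 72^2 = 5184 ≡ 34
51 = 32 + 16 + 2 + 1, so 10^51 ≡ 34·72·100·10 ≡ 102 (mod 103)
51^2 = 2601 ≡ 26
51^4 ≡ 26^2 = 676 ≡ 58
51^8 ≡ 58^2 = 3364 ≡ 68
51^16 ≡ 68^2 = 4624 ≡ 92
31 = 16 + 8 + 4 + 2 + 1, so 51^31 ≡ 92·68·58·26·51 ≡ 67 (mod 103)
y^r · r^s ≡ 102·67 = 6834 ≡ 36 (mod 103)

36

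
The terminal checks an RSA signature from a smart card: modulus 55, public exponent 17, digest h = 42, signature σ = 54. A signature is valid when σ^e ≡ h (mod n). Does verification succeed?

fails

σ^2 ≡ 54^2 = 2916 ≡ 1
σ^4 ≡ 1^2 = 1
σ^8 ≡ 1^2 = 1
σ^16 ≡ 1^2 = 1
17 = 16 + 1, so σ^17 ≡ 1·54 ≡ 54 (mod 55)
54 ≠ 42, so verification fails.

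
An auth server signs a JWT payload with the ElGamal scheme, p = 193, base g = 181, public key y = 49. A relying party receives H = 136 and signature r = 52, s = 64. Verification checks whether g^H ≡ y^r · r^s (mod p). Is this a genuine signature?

forged

Left side g^H mod p:
181^2 = 32761 ≡ 144
181^4 ≡ 144^2 = 20736 ≡ 85
181^8 ≡ 85^2 = 7225 ≡ 84
181^16 ≡ 84^2 = 7056 ≡ 108
181^32 ≡ 108^2 = 11664 ≡ 84
181^64 ≡ 84^2 = 7056 ≡ 108
181^128 ≡ 108^2 = 11664 ≡ 84
136 = 128 + 8, so 181^136 ≡ 84·84 ≡ 108 (mod 193)
Right side y^r · r^s mod p:
49^2 = 2401 ≡ 85
49^4 ≡ 85^2 = 7225 ≡ 84
49^8 ≡ 84^2 = 7056 ≡ 108
49^16 ≡ 108^2 = 11664 ≡ 84
49^32 ≡ 84^2 = 7056 ≡ 108
52 = 32 + 16 + 4, so 49^52 ≡ 108·84·84 ≡ 84 (mod 193)
52^2 = 2704 ≡ 2
52^4 ≡ 2^2 = 4
52^8 ≡ 4^2 = 16
52^16 ≡ 16^2 = 256 ≡ 63
52^32 ≡ 63^2 = 3969 ≡ 109
52^64 ≡ 109^2 = 11881 ≡ 108
84·108 = 9072 ≡ 1 (mod 193)
108 ≠ 1, so verification fails.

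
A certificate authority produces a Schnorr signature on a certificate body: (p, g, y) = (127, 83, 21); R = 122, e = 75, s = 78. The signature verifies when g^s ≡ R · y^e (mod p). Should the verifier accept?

accept

g^s mod p:
83^2 = 6889 ≡ 31
83^4 ≡ 31^2 = 961 ≡ 72
83^8 ≡ 72^2 = 5184 ≡ 104
83^16 ≡ 104^2 = 10816 ≡ 21
83^32 ≡ 21^2 = 441 ≡ 60
83^64 ≡ 60^2 = 3600 ≡ 44
78 = 64 + 8 + 4 + 2, so 83^78 ≡ 44·104·72·31 ≡ 38 (mod 127)
R · y^e mod p:
21^2 = 441 ≡ 60
21^4 ≡ 60^2 = 3600 ≡ 44
21^8 ≡ 44^2 = 1936 ≡ 31
21^16 ≡ 31^2 = 961 ≡ 72
21^32 ≡ 72^2 = 5184 ≡ 104
21^64 ≡ 104^2 = 10816 ≡ 21
75 = 64 + 8 + 2 + 1, so 21^75 ≡ 21·31·60·21 ≡ 94 (mod 127)
122·94 = 11468 ≡ 38 (mod 127)
38 ≡ 38 (mod 127); signature holds.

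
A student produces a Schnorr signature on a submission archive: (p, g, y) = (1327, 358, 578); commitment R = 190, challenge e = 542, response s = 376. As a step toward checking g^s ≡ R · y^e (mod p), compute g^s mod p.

Squares mod 1327: 358^1≡358, 358^2≡772, 358^4≡161, 358^8≡708, 358^16≡985, 358^32≡188, 358^64≡842, 358^128≡346, 358^256≡286
376 = 256 + 64 + 32 + 16 + 8, so 358^376 ≡ 286·842·188·985·708 ≡ 852 (mod 1327)

852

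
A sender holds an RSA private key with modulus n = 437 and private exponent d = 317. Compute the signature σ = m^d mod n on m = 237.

176

Squares mod 437: m^1≡237, m^2≡233, m^4≡101, m^8≡150, m^16≡213, m^32≡358, m^64≡123, m^128≡271, m^256≡25
317 = 256 + 32 + 16 + 8 + 4 + 1, so m^317 ≡ 25·358·213·150·101·237 ≡ 176 (mod 437)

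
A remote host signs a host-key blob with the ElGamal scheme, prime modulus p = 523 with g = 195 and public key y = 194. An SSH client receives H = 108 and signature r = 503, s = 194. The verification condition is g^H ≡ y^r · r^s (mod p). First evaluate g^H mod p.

195^108 mod 523 = 81

81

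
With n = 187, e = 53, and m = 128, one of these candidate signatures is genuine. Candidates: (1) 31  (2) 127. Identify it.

Candidate 1: Squares mod 187: 31^1≡31, 31^2≡26, 31^4≡115, 31^8≡135, 31^16≡86, 31^32≡103; 53 = 32 + 16 + 4 + 1, so 31^53 ≡ 103·86·115·31 ≡ 80 (mod 187)
Candidate 2: Squares mod 187: 127^1≡127, 127^2≡47, 127^4≡152, 127^8≡103, 127^16≡137, 127^32≡69; 53 = 32 + 16 + 4 + 1, so 127^53 ≡ 69·137·152·127 ≡ 128 (mod 187)
  → matches m = 128

2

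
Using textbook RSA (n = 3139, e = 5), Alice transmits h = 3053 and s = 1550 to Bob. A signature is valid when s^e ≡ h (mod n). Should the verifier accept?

Squares mod 3139: s^1≡1550, s^2≡1165, s^4≡1177
5 = 4 + 1, so s^5 ≡ 1177·1550 ≡ 591 (mod 3139)
s^5 mod 3139 = 591, but h = 3053.

reject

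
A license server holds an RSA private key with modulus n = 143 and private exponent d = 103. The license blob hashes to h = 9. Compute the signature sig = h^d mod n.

113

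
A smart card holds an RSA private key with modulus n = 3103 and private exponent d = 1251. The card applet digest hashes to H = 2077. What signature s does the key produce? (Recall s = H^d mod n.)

2102

Squares mod 3103: H^1≡2077, H^2≡759, H^4≡2026, H^8≡2510, H^16≡1010, H^32≡2316, H^64≡1872, H^128≡1097, H^256≡2548, H^512≡828, H^1024≡2924
1251 = 1024 + 128 + 64 + 32 + 2 + 1, so H^1251 ≡ 2924·1097·1872·2316·759·2077 ≡ 2102 (mod 3103)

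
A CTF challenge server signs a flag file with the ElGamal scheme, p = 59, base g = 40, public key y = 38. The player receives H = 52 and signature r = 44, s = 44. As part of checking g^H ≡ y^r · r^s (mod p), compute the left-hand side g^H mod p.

16

40^52 mod 59 = 16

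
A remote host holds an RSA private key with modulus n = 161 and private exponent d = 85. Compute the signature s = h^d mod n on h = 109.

74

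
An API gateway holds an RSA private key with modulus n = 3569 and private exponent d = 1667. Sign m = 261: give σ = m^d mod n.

m^2 ≡ 261^2 = 68121 ≡ 310
m^4 ≡ 310^2 = 96100 ≡ 3306
m^8 ≡ 3306^2 = 10929636 ≡ 1358
m^16 ≡ 1358^2 = 1844164 ≡ 2560
m^32 ≡ 2560^2 = 6553600 ≡ 916
m^64 ≡ 916^2 = 839056 ≡ 341
m^128 ≡ 341^2 = 116281 ≡ 2073
m^256 ≡ 2073^2 = 4297329 ≡ 253
m^512 ≡ 253^2 = 64009 ≡ 3336
m^1024 ≡ 3336^2 = 11128896 ≡ 754
1667 = 1024 + 512 + 128 + 2 + 1, so m^1667 ≡ 754·3336·2073·310·261 ≡ 3028 (mod 3569)

3028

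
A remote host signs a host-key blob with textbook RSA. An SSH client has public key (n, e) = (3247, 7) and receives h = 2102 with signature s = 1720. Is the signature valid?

valid

s^2 ≡ 1720^2 = 2958400 ≡ 383
s^4 ≡ 383^2 = 146689 ≡ 574
7 = 4 + 2 + 1, so s^7 ≡ 574·383·1720 ≡ 2102 (mod 3247)
2102 = h, so the signature checks out.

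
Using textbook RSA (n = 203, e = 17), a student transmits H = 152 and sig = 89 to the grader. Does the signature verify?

does not verify

sig^2 ≡ 89^2 = 7921 ≡ 4
sig^4 ≡ 4^2 = 16
sig^8 ≡ 16^2 = 256 ≡ 53
sig^16 ≡ 53^2 = 2809 ≡ 170
17 = 16 + 1, so sig^17 ≡ 170·89 ≡ 108 (mod 203)
108 ≠ 152, so verification fails.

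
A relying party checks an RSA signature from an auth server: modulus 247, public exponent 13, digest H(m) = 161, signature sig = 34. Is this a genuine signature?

sig^2 ≡ 34^2 = 1156 ≡ 168
sig^4 ≡ 168^2 = 28224 ≡ 66
sig^8 ≡ 66^2 = 4356 ≡ 157
13 = 8 + 4 + 1, so sig^13 ≡ 157·66·34 ≡ 86 (mod 247)
sig^13 mod 247 = 86, but H(m) = 161.

forged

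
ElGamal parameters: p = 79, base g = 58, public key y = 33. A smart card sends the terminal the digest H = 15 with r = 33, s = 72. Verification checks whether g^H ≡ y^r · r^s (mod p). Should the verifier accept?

accept

Left side g^H mod p:
58^2 = 3364 ≡ 46
58^4 ≡ 46^2 = 2116 ≡ 62
58^8 ≡ 62^2 = 3844 ≡ 52
15 = 8 + 4 + 2 + 1, so 58^15 ≡ 52·62·46·58 ≡ 33 (mod 79)
Right side y^r · r^s mod p:
33^2 = 1089 ≡ 62
33^4 ≡ 62^2 = 3844 ≡ 52
33^8 ≡ 52^2 = 2704 ≡ 18
33^16 ≡ 18^2 = 324 ≡ 8
33^32 ≡ 8^2 = 64
33 = 32 + 1, so 33^33 ≡ 64·33 ≡ 58 (mod 79)
33^2 = 1089 ≡ 62
33^4 ≡ 62^2 = 3844 ≡ 52
33^8 ≡ 52^2 = 2704 ≡ 18
33^16 ≡ 18^2 = 324 ≡ 8
33^32 ≡ 8^2 = 64
33^64 ≡ 64^2 = 4096 ≡ 67
72 = 64 + 8, so 33^72 ≡ 67·18 ≡ 21 (mod 79)
58·21 = 1218 ≡ 33 (mod 79)
33 ≡ 33 (mod 79), so the signature is genuine.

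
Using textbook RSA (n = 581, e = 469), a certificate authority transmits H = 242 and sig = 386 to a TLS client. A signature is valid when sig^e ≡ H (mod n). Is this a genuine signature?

forged

sig^2 ≡ 386^2 = 148996 ≡ 260
sig^4 ≡ 260^2 = 67600 ≡ 204
sig^8 ≡ 204^2 = 41616 ≡ 365
sig^16 ≡ 365^2 = 133225 ≡ 176
sig^32 ≡ 176^2 = 30976 ≡ 183
sig^64 ≡ 183^2 = 33489 ≡ 372
sig^128 ≡ 372^2 = 138384 ≡ 106
sig^256 ≡ 106^2 = 11236 ≡ 197
469 = 256 + 128 + 64 + 16 + 4 + 1, so sig^469 ≡ 197·106·372·176·204·386 ≡ 554 (mod 581)
sig^469 mod 581 = 554, but H = 242.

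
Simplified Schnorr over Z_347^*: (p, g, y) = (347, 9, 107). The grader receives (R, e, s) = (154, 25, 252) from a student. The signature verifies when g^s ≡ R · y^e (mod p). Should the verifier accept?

accept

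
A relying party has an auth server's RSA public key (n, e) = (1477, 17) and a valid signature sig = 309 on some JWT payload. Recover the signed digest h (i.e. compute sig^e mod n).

1184

sig^2 ≡ 309^2 = 95481 ≡ 953
sig^4 ≡ 953^2 = 908209 ≡ 1331
sig^8 ≡ 1331^2 = 1771561 ≡ 638
sig^16 ≡ 638^2 = 407044 ≡ 869
17 = 16 + 1, so sig^17 ≡ 869·309 ≡ 1184 (mod 1477)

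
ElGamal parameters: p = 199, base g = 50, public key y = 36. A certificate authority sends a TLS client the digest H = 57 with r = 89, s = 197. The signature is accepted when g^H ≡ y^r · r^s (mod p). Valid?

no

Left side g^H mod p:
Squares mod 199: 50^1≡50, 50^2≡112, 50^4≡7, 50^8≡49, 50^16≡13, 50^32≡169
57 = 32 + 16 + 8 + 1, so 50^57 ≡ 169·13·49·50 ≡ 98 (mod 199)
Right side y^r · r^s mod p:
Squares mod 199: 36^1≡36, 36^2≡102, 36^4≡56, 36^8≡151, 36^16≡115, 36^32≡91, 36^64≡122
89 = 64 + 16 + 8 + 1, so 36^89 ≡ 122·115·151·36 ≡ 131 (mod 199)
Squares mod 199: 89^1≡89, 89^2≡160, 89^4≡128, 89^8≡66, 89^16≡177, 89^32≡86, 89^64≡33, 89^128≡94
197 = 128 + 64 + 4 + 1, so 89^197 ≡ 94·33·128·89 ≡ 161 (mod 199)
131·161 = 21091 ≡ 196 (mod 199)
98 ≠ 196, so verification fails.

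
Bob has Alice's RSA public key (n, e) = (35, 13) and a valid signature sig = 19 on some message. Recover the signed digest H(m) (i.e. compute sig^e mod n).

19

sig^2 ≡ 19^2 = 361 ≡ 11
sig^4 ≡ 11^2 = 121 ≡ 16
sig^8 ≡ 16^2 = 256 ≡ 11
13 = 8 + 4 + 1, so sig^13 ≡ 11·16·19 ≡ 19 (mod 35)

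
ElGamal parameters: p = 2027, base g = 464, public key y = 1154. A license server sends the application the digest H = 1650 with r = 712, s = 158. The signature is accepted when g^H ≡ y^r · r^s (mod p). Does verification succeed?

fails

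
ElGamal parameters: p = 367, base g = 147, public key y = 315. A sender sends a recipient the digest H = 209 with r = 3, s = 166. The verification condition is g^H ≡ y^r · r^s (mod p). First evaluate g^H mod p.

360

147^2 = 21609 ≡ 323
147^4 ≡ 323^2 = 104329 ≡ 101
147^8 ≡ 101^2 = 10201 ≡ 292
147^16 ≡ 292^2 = 85264 ≡ 120
147^32 ≡ 120^2 = 14400 ≡ 87
147^64 ≡ 87^2 = 7569 ≡ 229
147^128 ≡ 229^2 = 52441 ≡ 327
209 = 128 + 64 + 16 + 1, so 147^209 ≡ 327·229·120·147 ≡ 360 (mod 367)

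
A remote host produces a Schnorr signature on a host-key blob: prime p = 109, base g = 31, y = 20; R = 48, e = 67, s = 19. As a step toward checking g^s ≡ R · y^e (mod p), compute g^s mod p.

100

31^2 = 961 ≡ 89
31^4 ≡ 89^2 = 7921 ≡ 73
31^8 ≡ 73^2 = 5329 ≡ 97
31^16 ≡ 97^2 = 9409 ≡ 35
19 = 16 + 2 + 1, so 31^19 ≡ 35·89·31 ≡ 100 (mod 109)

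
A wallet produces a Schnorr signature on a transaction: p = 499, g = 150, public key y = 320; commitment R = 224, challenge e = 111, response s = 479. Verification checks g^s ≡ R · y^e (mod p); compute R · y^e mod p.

328

Squares mod 499: 320^1≡320, 320^2≡105, 320^4≡47, 320^8≡213, 320^16≡459, 320^32≡103, 320^64≡130
111 = 64 + 32 + 8 + 4 + 2 + 1, so 320^111 ≡ 130·103·213·47·105·320 ≡ 447 (mod 499)
R · y^e ≡ 224·447 = 100128 ≡ 328 (mod 499)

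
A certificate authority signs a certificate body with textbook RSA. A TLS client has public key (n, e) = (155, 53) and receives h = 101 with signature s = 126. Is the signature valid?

valid

s^53 mod 155 = 101
Since 101 equals the digest 101, verification succeeds.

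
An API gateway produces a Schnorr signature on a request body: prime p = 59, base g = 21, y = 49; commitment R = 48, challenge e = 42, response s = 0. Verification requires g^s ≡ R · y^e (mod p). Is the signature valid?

g^s mod p:
21^0 mod 59 = 1
R · y^e mod p:
49^2 = 2401 ≡ 41
49^4 ≡ 41^2 = 1681 ≡ 29
49^8 ≡ 29^2 = 841 ≡ 15
49^16 ≡ 15^2 = 225 ≡ 48
49^32 ≡ 48^2 = 2304 ≡ 3
42 = 32 + 8 + 2, so 49^42 ≡ 3·15·41 ≡ 16 (mod 59)
48·16 = 768 ≡ 1 (mod 59)
1 ≡ 1 (mod 59); signature holds.

valid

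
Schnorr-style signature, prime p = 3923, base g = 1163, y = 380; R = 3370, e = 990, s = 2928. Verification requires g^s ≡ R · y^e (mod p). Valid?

g^s mod p:
1163^2928 mod 3923 = 4
R · y^e mod p:
380^990 mod 3923 = 3320
3370·3320 = 11188400 ≡ 4 (mod 3923)
4 ≡ 4 (mod 3923); signature holds.

yes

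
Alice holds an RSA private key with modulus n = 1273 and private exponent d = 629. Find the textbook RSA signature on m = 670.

m^2 ≡ 670^2 = 448900 ≡ 804
m^4 ≡ 804^2 = 646416 ≡ 1005
m^8 ≡ 1005^2 = 1010025 ≡ 536
m^16 ≡ 536^2 = 287296 ≡ 871
m^32 ≡ 871^2 = 758641 ≡ 1206
m^64 ≡ 1206^2 = 1454436 ≡ 670
m^128 ≡ 670^2 = 448900 ≡ 804
m^256 ≡ 804^2 = 646416 ≡ 1005
m^512 ≡ 1005^2 = 1010025 ≡ 536
629 = 512 + 64 + 32 + 16 + 4 + 1, so m^629 ≡ 536·670·1206·871·1005·670 ≡ 536 (mod 1273)

536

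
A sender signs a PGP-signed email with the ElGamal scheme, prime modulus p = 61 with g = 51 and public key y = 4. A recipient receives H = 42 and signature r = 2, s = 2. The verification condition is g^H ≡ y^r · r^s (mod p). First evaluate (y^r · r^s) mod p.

3

4^2 = 16
2^2 = 4
y^r · r^s ≡ 16·4 = 64 ≡ 3 (mod 61)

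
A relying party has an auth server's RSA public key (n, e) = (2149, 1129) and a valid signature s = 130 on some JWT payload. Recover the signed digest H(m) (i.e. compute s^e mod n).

s^2 ≡ 130^2 = 16900 ≡ 1857
s^4 ≡ 1857^2 = 3448449 ≡ 1453
s^8 ≡ 1453^2 = 2111209 ≡ 891
s^16 ≡ 891^2 = 793881 ≡ 900
s^32 ≡ 900^2 = 810000 ≡ 1976
s^64 ≡ 1976^2 = 3904576 ≡ 1992
s^128 ≡ 1992^2 = 3968064 ≡ 1010
s^256 ≡ 1010^2 = 1020100 ≡ 1474
s^512 ≡ 1474^2 = 2172676 ≡ 37
s^1024 ≡ 37^2 = 1369
1129 = 1024 + 64 + 32 + 8 + 1, so s^1129 ≡ 1369·1992·1976·891·130 ≡ 382 (mod 2149)

382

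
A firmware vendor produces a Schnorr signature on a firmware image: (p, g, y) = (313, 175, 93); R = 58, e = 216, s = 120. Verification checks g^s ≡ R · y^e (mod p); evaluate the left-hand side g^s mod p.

175^2 = 30625 ≡ 264
175^4 ≡ 264^2 = 69696 ≡ 210
175^8 ≡ 210^2 = 44100 ≡ 280
175^16 ≡ 280^2 = 78400 ≡ 150
175^32 ≡ 150^2 = 22500 ≡ 277
175^64 ≡ 277^2 = 76729 ≡ 44
120 = 64 + 32 + 16 + 8, so 175^120 ≡ 44·277·150·280 ≡ 150 (mod 313)

150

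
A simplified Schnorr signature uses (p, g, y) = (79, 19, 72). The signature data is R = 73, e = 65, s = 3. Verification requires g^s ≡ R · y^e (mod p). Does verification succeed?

g^s mod p:
19^3 mod 79 = 65
R · y^e mod p:
72^65 mod 79 = 55
73·55 = 4015 ≡ 65 (mod 79)
65 ≡ 65 (mod 79); signature holds.

passes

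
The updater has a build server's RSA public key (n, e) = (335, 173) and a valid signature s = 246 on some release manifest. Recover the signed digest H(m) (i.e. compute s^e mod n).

161

s^2 ≡ 246^2 = 60516 ≡ 216
s^4 ≡ 216^2 = 46656 ≡ 91
s^8 ≡ 91^2 = 8281 ≡ 241
s^16 ≡ 241^2 = 58081 ≡ 126
s^32 ≡ 126^2 = 15876 ≡ 131
s^64 ≡ 131^2 = 17161 ≡ 76
s^128 ≡ 76^2 = 5776 ≡ 81
173 = 128 + 32 + 8 + 4 + 1, so s^173 ≡ 81·131·241·91·246 ≡ 161 (mod 335)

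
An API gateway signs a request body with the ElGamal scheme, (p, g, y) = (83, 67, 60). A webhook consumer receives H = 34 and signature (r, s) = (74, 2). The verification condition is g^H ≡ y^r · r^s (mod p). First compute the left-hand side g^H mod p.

25

67^2 = 4489 ≡ 7
67^4 ≡ 7^2 = 49
67^8 ≡ 49^2 = 2401 ≡ 77
67^16 ≡ 77^2 = 5929 ≡ 36
67^32 ≡ 36^2 = 1296 ≡ 51
34 = 32 + 2, so 67^34 ≡ 51·7 ≡ 25 (mod 83)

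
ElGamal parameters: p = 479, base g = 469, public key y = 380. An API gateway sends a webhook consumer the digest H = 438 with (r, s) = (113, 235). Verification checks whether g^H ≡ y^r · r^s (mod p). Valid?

yes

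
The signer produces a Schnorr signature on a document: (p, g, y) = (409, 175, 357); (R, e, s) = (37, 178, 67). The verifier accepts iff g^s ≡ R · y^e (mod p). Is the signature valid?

g^s mod p:
175^2 = 30625 ≡ 359
175^4 ≡ 359^2 = 128881 ≡ 46
175^8 ≡ 46^2 = 2116 ≡ 71
175^16 ≡ 71^2 = 5041 ≡ 133
175^32 ≡ 133^2 = 17689 ≡ 102
175^64 ≡ 102^2 = 10404 ≡ 179
67 = 64 + 2 + 1, so 175^67 ≡ 179·359·175 ≡ 220 (mod 409)
R · y^e mod p:
357^2 = 127449 ≡ 250
357^4 ≡ 250^2 = 62500 ≡ 332
357^8 ≡ 332^2 = 110224 ≡ 203
357^16 ≡ 203^2 = 41209 ≡ 309
357^32 ≡ 309^2 = 95481 ≡ 184
357^64 ≡ 184^2 = 33856 ≡ 318
357^128 ≡ 318^2 = 101124 ≡ 101
178 = 128 + 32 + 16 + 2, so 357^178 ≡ 101·184·309·250 ≡ 278 (mod 409)
37·278 = 10286 ≡ 61 (mod 409)
220 ≠ 61; the check fails.

invalid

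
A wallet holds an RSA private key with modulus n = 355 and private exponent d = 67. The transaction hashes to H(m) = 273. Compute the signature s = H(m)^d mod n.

217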